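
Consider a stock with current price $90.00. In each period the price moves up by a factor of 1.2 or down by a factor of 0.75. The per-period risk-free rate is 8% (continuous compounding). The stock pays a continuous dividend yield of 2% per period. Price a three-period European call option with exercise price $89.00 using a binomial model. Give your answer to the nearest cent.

$20.27

Per-period risk-free factor R = e^0.08 = 1.0833; dividend-adjusted growth = e^(0.08−0.02) = 1.0618.
Risk-neutral probability p = (1.0618 − 0.75)/(1.2 − 0.75) = 0.3118/0.4500 = 0.6930
Terminal stock prices: S_uuu = 155.5, S_uud = 97.2, S_udd = 60.75, S_ddd = 37.97
Terminal payoffs (S − K): max(66.52, 0) = 66.52, max(8.2, 0) = 8.2, max(-28.25, 0) = 0, max(-51.03, 0) = 0
Node uu (S = 129.6): V_uu = e^(−0.08)·[0.6930·66.5200 + 0.3070·8.2000] = 44.8764
Node ud (S = 81): V_ud = e^(−0.08)·[0.6930·8.2000 + 0.3070·0.0000] = 5.2455
Node dd (S = 50.62): V_dd = e^(−0.08)·[0.6930·0.0000 + 0.3070·0.0000] = 0.0000
Node u (S = 108): V_u = e^(−0.08)·[0.6930·44.8764 + 0.3070·5.2455] = 30.1938
Node d (S = 67.5): V_d = e^(−0.08)·[0.6930·5.2455 + 0.3070·0.0000] = 3.3555
Node 0 (S = 90): V_0 = e^(−0.08)·[0.6930·30.1938 + 0.3070·3.3555] = 20.2657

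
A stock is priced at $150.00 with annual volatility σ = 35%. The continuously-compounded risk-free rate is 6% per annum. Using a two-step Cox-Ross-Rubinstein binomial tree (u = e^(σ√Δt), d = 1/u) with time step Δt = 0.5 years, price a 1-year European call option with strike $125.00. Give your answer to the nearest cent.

$40.20

CRR parameters: u = e^(σ√Δt) = e^(0.35·√0.5) = 1.2808, d = 1/u = 0.7808
Per-period rate: rΔt = 0.06·0.5 = 0.03, so R = e^0.03 = 1.0305
Risk-neutral probability p = (e^0.03 − 0.7808)/(1.2808 − 0.7808) = 0.2497/0.5000 = 0.4993
Terminal stock prices: S_uu = 246.1, S_ud = 150, S_dd = 91.44
Terminal payoffs (S − K): max(121.1, 0) = 121.1, max(25, 0) = 25, max(-33.56, 0) = 0
Node u (S = 192.1): V_u = e^(−0.03)·[0.4993·121.0685 + 0.5007·25.0000] = 70.8148
Node d (S = 117.1): V_d = e^(−0.03)·[0.4993·25.0000 + 0.5007·0.0000] = 12.1147
Node 0 (S = 150): V_0 = e^(−0.03)·[0.4993·70.8148 + 0.5007·12.1147] = 40.2020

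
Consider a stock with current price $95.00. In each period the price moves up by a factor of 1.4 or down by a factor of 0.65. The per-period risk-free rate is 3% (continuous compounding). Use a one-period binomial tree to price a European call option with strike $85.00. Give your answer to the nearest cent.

Risk-neutral probability p = (e^0.03 − 0.65)/(1.4 − 0.65) = 0.3805/0.7500 = 0.5073
Terminal stock prices: S_u = 133, S_d = 61.75
Terminal payoffs (S − K): max(48, 0) = 48, max(-23.25, 0) = 0
Node 0 (S = 95): V_0 = e^(−0.03)·[0.5073·48.0000 + 0.4927·0.0000] = 23.6295

$23.63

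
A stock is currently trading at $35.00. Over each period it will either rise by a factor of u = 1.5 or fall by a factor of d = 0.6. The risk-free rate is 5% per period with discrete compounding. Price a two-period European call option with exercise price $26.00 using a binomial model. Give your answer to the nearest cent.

Risk-neutral probability p = (1 + 0.05 − 0.6)/(1.5 − 0.6) = 0.4500/0.9000 = 0.5000
Terminal stock prices: S_uu = 78.75, S_ud = 31.5, S_dd = 12.6
Terminal payoffs (S − K): max(52.75, 0) = 52.75, max(5.5, 0) = 5.5, max(-13.4, 0) = 0
Node u (S = 52.5): V_u = 1/1.05·[0.5000·52.7500 + 0.5000·5.5000] = 27.7381
Node d (S = 21): V_d = 1/1.05·[0.5000·5.5000 + 0.5000·0.0000] = 2.6190
Node 0 (S = 35): V_0 = 1/1.05·[0.5000·27.7381 + 0.5000·2.6190] = 14.4558

$14.46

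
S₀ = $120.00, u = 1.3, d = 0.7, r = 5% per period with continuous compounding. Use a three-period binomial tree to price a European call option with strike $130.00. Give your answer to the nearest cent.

Risk-neutral probability p = (e^0.05 − 0.7)/(1.3 − 0.7) = 0.3513/0.6000 = 0.5855
Terminal stock prices: S_uuu = 263.6, S_uud = 142, S_udd = 76.44, S_ddd = 41.16
Terminal payoffs (S − K): max(133.6, 0) = 133.6, max(11.96, 0) = 11.96, max(-53.56, 0) = 0, max(-88.84, 0) = 0
Node uu (S = 202.8): V_uu = e^(−0.05)·[0.5855·133.6400 + 0.4145·11.9600] = 79.1402
Node ud (S = 109.2): V_ud = e^(−0.05)·[0.5855·11.9600 + 0.4145·0.0000] = 6.6605
Node dd (S = 58.8): V_dd = e^(−0.05)·[0.5855·0.0000 + 0.4145·0.0000] = 0.0000
Node u (S = 156): V_u = e^(−0.05)·[0.5855·79.1402 + 0.4145·6.6605] = 46.6995
Node d (S = 84): V_d = e^(−0.05)·[0.5855·6.6605 + 0.4145·0.0000] = 3.7092
Node 0 (S = 120): V_0 = e^(−0.05)·[0.5855·46.6995 + 0.4145·3.7092] = 27.4696

$27.47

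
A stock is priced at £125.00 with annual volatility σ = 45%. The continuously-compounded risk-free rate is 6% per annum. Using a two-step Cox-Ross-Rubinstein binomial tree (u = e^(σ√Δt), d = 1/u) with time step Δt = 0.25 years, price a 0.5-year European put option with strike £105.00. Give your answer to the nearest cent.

£6.71

CRR parameters: u = e^(σ√Δt) = e^(0.45·√0.25) = 1.2523, d = 1/u = 0.7985
Per-period rate: rΔt = 0.06·0.25 = 0.015, so R = e^0.015 = 1.0151
Risk-neutral probability p = (e^0.015 − 0.7985)/(1.2523 − 0.7985) = 0.2166/0.4538 = 0.4773
Terminal stock prices: S_uu = 196, S_ud = 125, S_dd = 79.7
Terminal payoffs (K − S): max(-91.04, 0) = 0, max(-20, 0) = 0, max(25.3, 0) = 25.3
Node u (S = 156.5): V_u = e^(−0.015)·[0.4773·0.0000 + 0.5227·0.0000] = 0.0000
Node d (S = 99.81): V_d = e^(−0.015)·[0.4773·0.0000 + 0.5227·25.2965] = 13.0259
Node 0 (S = 125): V_0 = e^(−0.015)·[0.4773·0.0000 + 0.5227·13.0259] = 6.7074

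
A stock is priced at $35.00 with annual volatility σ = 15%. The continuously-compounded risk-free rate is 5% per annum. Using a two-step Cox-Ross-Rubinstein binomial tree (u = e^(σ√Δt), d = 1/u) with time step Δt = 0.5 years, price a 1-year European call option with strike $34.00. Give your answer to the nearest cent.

$3.56

CRR parameters: u = e^(σ√Δt) = e^(0.15·√0.5) = 1.1119, d = 1/u = 0.8994
Per-period rate: rΔt = 0.05·0.5 = 0.025, so R = e^0.025 = 1.0253
Risk-neutral probability p = (e^0.025 − 0.8994)/(1.1119 − 0.8994) = 0.1259/0.2125 = 0.5926
Terminal stock prices: S_uu = 43.27, S_ud = 35, S_dd = 28.31
Terminal payoffs (S − K): max(9.271, 0) = 9.271, max(1, 0) = 1, max(-5.69, 0) = 0
Node u (S = 38.92): V_u = e^(−0.025)·[0.5926·9.2709 + 0.4074·1.0000] = 5.7558
Node d (S = 31.48): V_d = e^(−0.025)·[0.5926·1.0000 + 0.4074·0.0000] = 0.5780
Node 0 (S = 35): V_0 = e^(−0.025)·[0.5926·5.7558 + 0.4074·0.5780] = 3.5564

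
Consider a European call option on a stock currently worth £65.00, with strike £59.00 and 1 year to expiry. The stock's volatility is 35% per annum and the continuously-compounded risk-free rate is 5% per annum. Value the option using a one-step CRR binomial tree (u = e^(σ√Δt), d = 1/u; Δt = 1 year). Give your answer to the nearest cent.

£15.34

CRR parameters: u = e^(σ√Δt) = e^(0.35·√1) = 1.4191, d = 1/u = 0.7047
Per-period rate: rΔt = 0.05·1 = 0.05, so R = e^0.05 = 1.0513
Risk-neutral probability p = (e^0.05 − 0.7047)/(1.4191 − 0.7047) = 0.3466/0.7144 = 0.4852
Terminal stock prices: S_u = 92.24, S_d = 45.8
Terminal payoffs (S − K): max(33.24, 0) = 33.24, max(-13.2, 0) = 0
Node 0 (S = 65): V_0 = e^(−0.05)·[0.4852·33.2394 + 0.5148·0.0000] = 15.3397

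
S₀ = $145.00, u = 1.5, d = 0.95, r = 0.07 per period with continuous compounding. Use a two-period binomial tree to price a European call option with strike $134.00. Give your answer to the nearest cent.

Risk-neutral probability p = (e^0.07 − 0.95)/(1.5 − 0.95) = 0.1225/0.5500 = 0.2227
Terminal stock prices: S_uu = 326.2, S_ud = 206.6, S_dd = 130.9
Terminal payoffs (S − K): max(192.2, 0) = 192.2, max(72.62, 0) = 72.62, max(-3.138, 0) = 0
Node u (S = 217.5): V_u = e^(−0.07)·[0.2227·192.2500 + 0.7773·72.6250] = 92.5592
Node d (S = 137.8): V_d = e^(−0.07)·[0.2227·72.6250 + 0.7773·0.0000] = 15.0830
Node 0 (S = 145): V_0 = e^(−0.07)·[0.2227·92.5592 + 0.7773·15.0830] = 30.1538

$30.15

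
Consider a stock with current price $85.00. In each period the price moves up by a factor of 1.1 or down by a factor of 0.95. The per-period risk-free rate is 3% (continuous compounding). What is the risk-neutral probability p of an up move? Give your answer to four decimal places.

p = 0.5364

Risk-neutral probability p = (e^0.03 − 0.95)/(1.1 − 0.95) = 0.0805/0.1500 = 0.5364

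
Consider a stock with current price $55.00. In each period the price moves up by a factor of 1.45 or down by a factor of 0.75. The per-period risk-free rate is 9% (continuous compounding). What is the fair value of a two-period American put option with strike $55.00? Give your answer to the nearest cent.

$6.39

Risk-neutral probability p = (e^0.09 − 0.75)/(1.45 − 0.75) = 0.3442/0.7000 = 0.4917
Terminal stock prices: S_uu = 115.6, S_ud = 59.81, S_dd = 30.94
Terminal payoffs (K − S): max(-60.64, 0) = 0, max(-4.812, 0) = 0, max(24.06, 0) = 24.06
Node u (S = 79.75): continuation = e^(−0.09)·[0.4917·0.0000 + 0.5083·0.0000] = 0.0000; exercise value = 0.0000 ≤ continuation, so V_u = 0.0000
Node d (S = 41.25): continuation = e^(−0.09)·[0.4917·0.0000 + 0.5083·24.0625] = 11.1788; exercise value = 13.7500 > continuation, so V_d = 13.7500 (exercise)
Node 0 (S = 55): continuation = e^(−0.09)·[0.4917·0.0000 + 0.5083·13.7500] = 6.3879; exercise value = 0.0000 ≤ continuation, so V_0 = 6.3879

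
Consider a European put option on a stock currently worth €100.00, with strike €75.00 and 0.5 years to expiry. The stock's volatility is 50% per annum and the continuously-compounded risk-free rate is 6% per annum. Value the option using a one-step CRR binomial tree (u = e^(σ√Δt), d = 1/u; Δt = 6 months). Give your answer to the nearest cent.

€2.53

CRR parameters: u = e^(σ√Δt) = e^(0.5·√0.5) = 1.4241, d = 1/u = 0.7022
Per-period rate: rΔt = 0.06·0.5 = 0.03, so R = e^0.03 = 1.0305
Risk-neutral probability p = (e^0.03 − 0.7022)/(1.4241 − 0.7022) = 0.3283/0.7219 = 0.4547
Terminal stock prices: S_u = 142.4, S_d = 70.22
Terminal payoffs (K − S): max(-67.41, 0) = 0, max(4.781, 0) = 4.781
Node 0 (S = 100): V_0 = e^(−0.03)·[0.4547·0.0000 + 0.5453·4.7811] = 2.5301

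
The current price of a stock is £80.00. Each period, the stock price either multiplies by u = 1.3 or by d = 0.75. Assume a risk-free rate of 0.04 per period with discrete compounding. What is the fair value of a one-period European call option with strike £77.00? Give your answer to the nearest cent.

Risk-neutral probability p = (1 + 0.04 − 0.75)/(1.3 − 0.75) = 0.2900/0.5500 = 0.5273
Terminal stock prices: S_u = 104, S_d = 60
Terminal payoffs (S − K): max(27, 0) = 27, max(-17, 0) = 0
Node 0 (S = 80): V_0 = 1/1.04·[0.5273·27.0000 + 0.4727·0.0000] = 13.6888

£13.69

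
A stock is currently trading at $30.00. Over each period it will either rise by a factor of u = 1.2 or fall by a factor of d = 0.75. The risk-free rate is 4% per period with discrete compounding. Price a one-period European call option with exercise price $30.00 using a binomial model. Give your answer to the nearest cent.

Risk-neutral probability p = (1 + 0.04 − 0.75)/(1.2 − 0.75) = 0.2900/0.4500 = 0.6444
Terminal stock prices: S_u = 36, S_d = 22.5
Terminal payoffs (S − K): max(6, 0) = 6, max(-7.5, 0) = 0
Node 0 (S = 30): V_0 = 1/1.04·[0.6444·6.0000 + 0.3556·0.0000] = 3.7179

$3.72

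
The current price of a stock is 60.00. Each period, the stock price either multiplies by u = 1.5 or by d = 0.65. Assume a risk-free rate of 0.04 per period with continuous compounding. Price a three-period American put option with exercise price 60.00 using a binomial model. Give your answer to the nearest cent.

Risk-neutral probability p = (e^0.04 − 0.65)/(1.5 − 0.65) = 0.3908/0.8500 = 0.4598
Terminal stock prices: S_uuu = 202.5, S_uud = 87.75, S_udd = 38.03, S_ddd = 16.48
Terminal payoffs (K − S): max(-142.5, 0) = 0, max(-27.75, 0) = 0, max(21.97, 0) = 21.97, max(43.52, 0) = 43.52
Node uu (S = 135): continuation = e^(−0.04)·[0.4598·0.0000 + 0.5402·0.0000] = 0.0000; exercise value = 0.0000 ≤ continuation, so V_uu = 0.0000
Node ud (S = 58.5): continuation = e^(−0.04)·[0.4598·0.0000 + 0.5402·21.9750] = 11.4059; exercise value = 1.5000 ≤ continuation, so V_ud = 11.4059
Node dd (S = 25.35): continuation = e^(−0.04)·[0.4598·21.9750 + 0.5402·43.5225] = 32.2974; exercise value = 34.6500 > continuation, so V_dd = 34.6500 (exercise)
Node u (S = 90): continuation = e^(−0.04)·[0.4598·0.0000 + 0.5402·11.4059] = 5.9201; exercise value = 0.0000 ≤ continuation, so V_u = 5.9201
Node d (S = 39): continuation = e^(−0.04)·[0.4598·11.4059 + 0.5402·34.6500] = 23.0233; exercise value = 21.0000 ≤ continuation, so V_d = 23.0233
Node 0 (S = 60): continuation = e^(−0.04)·[0.4598·5.9201 + 0.5402·23.0233] = 14.5652; exercise value = 0.0000 ≤ continuation, so V_0 = 14.5652

14.57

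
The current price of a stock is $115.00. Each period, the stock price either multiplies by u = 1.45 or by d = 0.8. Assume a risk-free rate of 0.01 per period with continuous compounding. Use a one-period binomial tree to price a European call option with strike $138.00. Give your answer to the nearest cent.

Risk-neutral probability p = (e^0.01 − 0.8)/(1.45 − 0.8) = 0.2101/0.6500 = 0.3232
Terminal stock prices: S_u = 166.8, S_d = 92
Terminal payoffs (S − K): max(28.75, 0) = 28.75, max(-46, 0) = 0
Node 0 (S = 115): V_0 = e^(−0.01)·[0.3232·28.7500 + 0.6768·0.0000] = 9.1982

$9.20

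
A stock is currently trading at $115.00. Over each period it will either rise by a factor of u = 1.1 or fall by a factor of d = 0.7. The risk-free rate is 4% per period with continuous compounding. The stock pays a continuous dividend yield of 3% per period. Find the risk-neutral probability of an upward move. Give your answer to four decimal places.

p = 0.7751

Per-period risk-free factor R = e^0.04 = 1.0408; dividend-adjusted growth = e^(0.04−0.03) = 1.0101.
Risk-neutral probability p = (1.0101 − 0.7)/(1.1 − 0.7) = 0.3101/0.4000 = 0.7751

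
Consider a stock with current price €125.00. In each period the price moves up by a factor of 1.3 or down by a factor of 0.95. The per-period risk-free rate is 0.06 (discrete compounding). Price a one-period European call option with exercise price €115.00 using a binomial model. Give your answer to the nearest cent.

Risk-neutral probability p = (1 + 0.06 − 0.95)/(1.3 − 0.95) = 0.1100/0.3500 = 0.3143
Terminal stock prices: S_u = 162.5, S_d = 118.8
Terminal payoffs (S − K): max(47.5, 0) = 47.5, max(3.75, 0) = 3.75
Node 0 (S = 125): V_0 = 1/1.06·[0.3143·47.5000 + 0.6857·3.7500] = 16.5094

€16.51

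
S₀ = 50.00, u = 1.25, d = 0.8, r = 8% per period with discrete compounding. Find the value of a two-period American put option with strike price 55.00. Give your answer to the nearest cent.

6.25

Risk-neutral probability p = (1 + 0.08 − 0.8)/(1.25 − 0.8) = 0.2800/0.4500 = 0.6222
Terminal stock prices: S_uu = 78.12, S_ud = 50, S_dd = 32
Terminal payoffs (K − S): max(-23.12, 0) = 0, max(5, 0) = 5, max(23, 0) = 23
Node u (S = 62.5): continuation = 1/1.08·[0.6222·0.0000 + 0.3778·5.0000] = 1.7490; exercise value = 0.0000 ≤ continuation, so V_u = 1.7490
Node d (S = 40): continuation = 1/1.08·[0.6222·5.0000 + 0.3778·23.0000] = 10.9259; exercise value = 15.0000 > continuation, so V_d = 15.0000 (exercise)
Node 0 (S = 50): continuation = 1/1.08·[0.6222·1.7490 + 0.3778·15.0000] = 6.2546; exercise value = 5.0000 ≤ continuation, so V_0 = 6.2546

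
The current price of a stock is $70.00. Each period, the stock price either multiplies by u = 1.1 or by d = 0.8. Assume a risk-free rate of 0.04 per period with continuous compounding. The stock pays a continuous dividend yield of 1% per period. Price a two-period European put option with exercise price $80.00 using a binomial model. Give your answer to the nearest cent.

$7.80

Per-period risk-free factor R = e^0.04 = 1.0408; dividend-adjusted growth = e^(0.04−0.01) = 1.0305.
Risk-neutral probability p = (1.0305 − 0.8)/(1.1 − 0.8) = 0.2305/0.3000 = 0.7682
Terminal stock prices: S_uu = 84.7, S_ud = 61.6, S_dd = 44.8
Terminal payoffs (K − S): max(-4.7, 0) = 0, max(18.4, 0) = 18.4, max(35.2, 0) = 35.2
Node u (S = 77): V_u = e^(−0.04)·[0.7682·0.0000 + 0.2318·18.4000] = 4.0982
Node d (S = 56): V_d = e^(−0.04)·[0.7682·18.4000 + 0.2318·35.2000] = 21.4204
Node 0 (S = 70): V_0 = e^(−0.04)·[0.7682·4.0982 + 0.2318·21.4204] = 7.7957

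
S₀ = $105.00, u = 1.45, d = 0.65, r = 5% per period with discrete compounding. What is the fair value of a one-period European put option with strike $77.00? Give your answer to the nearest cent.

Risk-neutral probability p = (1 + 0.05 − 0.65)/(1.45 − 0.65) = 0.4000/0.8000 = 0.5000
Terminal stock prices: S_u = 152.2, S_d = 68.25
Terminal payoffs (K − S): max(-75.25, 0) = 0, max(8.75, 0) = 8.75
Node 0 (S = 105): V_0 = 1/1.05·[0.5000·0.0000 + 0.5000·8.7500] = 4.1667

$4.17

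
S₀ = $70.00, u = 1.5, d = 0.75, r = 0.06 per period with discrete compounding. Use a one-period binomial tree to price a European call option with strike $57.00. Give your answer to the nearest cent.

$18.72

Risk-neutral probability p = (1 + 0.06 − 0.75)/(1.5 − 0.75) = 0.3100/0.7500 = 0.4133
Terminal stock prices: S_u = 105, S_d = 52.5
Terminal payoffs (S − K): max(48, 0) = 48, max(-4.5, 0) = 0
Node 0 (S = 70): V_0 = 1/1.06·[0.4133·48.0000 + 0.5867·0.0000] = 18.7170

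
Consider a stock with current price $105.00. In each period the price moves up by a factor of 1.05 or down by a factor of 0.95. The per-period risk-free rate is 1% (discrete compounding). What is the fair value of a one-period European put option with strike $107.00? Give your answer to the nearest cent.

$2.87

Risk-neutral probability p = (1 + 0.01 − 0.95)/(1.05 − 0.95) = 0.0600/0.1000 = 0.6000
Terminal stock prices: S_u = 110.2, S_d = 99.75
Terminal payoffs (K − S): max(-3.25, 0) = 0, max(7.25, 0) = 7.25
Node 0 (S = 105): V_0 = 1/1.01·[0.6000·0.0000 + 0.4000·7.2500] = 2.8713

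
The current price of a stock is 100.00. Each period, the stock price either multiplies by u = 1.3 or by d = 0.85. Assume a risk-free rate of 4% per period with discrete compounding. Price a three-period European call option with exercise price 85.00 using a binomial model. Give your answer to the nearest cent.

Risk-neutral probability p = (1 + 0.04 − 0.85)/(1.3 − 0.85) = 0.1900/0.4500 = 0.4222
Terminal stock prices: S_uuu = 219.7, S_uud = 143.7, S_udd = 93.92, S_ddd = 61.41
Terminal payoffs (S − K): max(134.7, 0) = 134.7, max(58.65, 0) = 58.65, max(8.925, 0) = 8.925, max(-23.59, 0) = 0
Node uu (S = 169): V_uu = 1/1.04·[0.4222·134.7000 + 0.5778·58.6500] = 87.2692
Node ud (S = 110.5): V_ud = 1/1.04·[0.4222·58.6500 + 0.5778·8.9250] = 28.7692
Node dd (S = 72.25): V_dd = 1/1.04·[0.4222·8.9250 + 0.5778·0.0000] = 3.6234
Node u (S = 130): V_u = 1/1.04·[0.4222·87.2692 + 0.5778·28.7692] = 51.4127
Node d (S = 85): V_d = 1/1.04·[0.4222·28.7692 + 0.5778·3.6234] = 13.6928
Node 0 (S = 100): V_0 = 1/1.04·[0.4222·51.4127 + 0.5778·13.6928] = 28.4798

28.48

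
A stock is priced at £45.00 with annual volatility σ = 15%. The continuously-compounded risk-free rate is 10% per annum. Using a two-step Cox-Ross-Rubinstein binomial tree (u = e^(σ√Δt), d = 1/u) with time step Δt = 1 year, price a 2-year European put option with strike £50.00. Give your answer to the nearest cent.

CRR parameters: u = e^(σ√Δt) = e^(0.15·√1) = 1.1618, d = 1/u = 0.8607
Per-period rate: rΔt = 0.1·1 = 0.1, so R = e^0.1 = 1.1052
Risk-neutral probability p = (e^0.1 − 0.8607)/(1.1618 − 0.8607) = 0.2445/0.3011 = 0.8118
Terminal stock prices: S_uu = 60.74, S_ud = 45, S_dd = 33.34
Terminal payoffs (K − S): max(-10.74, 0) = 0, max(5, 0) = 5, max(16.66, 0) = 16.66
Node u (S = 52.28): V_u = e^(−0.1)·[0.8118·0.0000 + 0.1882·5.0000] = 0.8513
Node d (S = 38.73): V_d = e^(−0.1)·[0.8118·5.0000 + 0.1882·16.6632] = 6.5100
Node 0 (S = 45): V_0 = e^(−0.1)·[0.8118·0.8513 + 0.1882·6.5100] = 1.7338

£1.73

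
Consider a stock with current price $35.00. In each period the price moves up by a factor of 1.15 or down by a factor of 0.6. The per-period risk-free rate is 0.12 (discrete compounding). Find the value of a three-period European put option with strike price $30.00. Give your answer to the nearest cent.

$0.33

Risk-neutral probability p = (1 + 0.12 − 0.6)/(1.15 − 0.6) = 0.5200/0.5500 = 0.9455
Terminal stock prices: S_uuu = 53.23, S_uud = 27.77, S_udd = 14.49, S_ddd = 7.56
Terminal payoffs (K − S): max(-23.23, 0) = 0, max(2.228, 0) = 2.228, max(15.51, 0) = 15.51, max(22.44, 0) = 22.44
Node uu (S = 46.29): V_uu = 1/1.12·[0.9455·0.0000 + 0.0545·2.2275] = 0.1085
Node ud (S = 24.15): V_ud = 1/1.12·[0.9455·2.2275 + 0.0545·15.5100] = 2.6357
Node dd (S = 12.6): V_dd = 1/1.12·[0.9455·15.5100 + 0.0545·22.4400] = 14.1857
Node u (S = 40.25): V_u = 1/1.12·[0.9455·0.1085 + 0.0545·2.6357] = 0.2199
Node d (S = 21): V_d = 1/1.12·[0.9455·2.6357 + 0.0545·14.1857] = 2.9158
Node 0 (S = 35): V_0 = 1/1.12·[0.9455·0.2199 + 0.0545·2.9158] = 0.3277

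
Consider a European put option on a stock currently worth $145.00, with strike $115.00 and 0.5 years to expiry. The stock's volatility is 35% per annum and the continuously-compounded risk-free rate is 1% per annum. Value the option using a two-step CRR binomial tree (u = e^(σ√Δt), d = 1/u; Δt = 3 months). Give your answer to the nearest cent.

$3.67

CRR parameters: u = e^(σ√Δt) = e^(0.35·√0.25) = 1.1912, d = 1/u = 0.8395
Per-period rate: rΔt = 0.01·0.25 = 0.0025, so R = e^0.0025 = 1.0025
Risk-neutral probability p = (e^0.0025 − 0.8395)/(1.1912 − 0.8395) = 0.1630/0.3518 = 0.4635
Terminal stock prices: S_uu = 205.8, S_ud = 145, S_dd = 102.2
Terminal payoffs (K − S): max(-90.76, 0) = 0, max(-30, 0) = 0, max(12.82, 0) = 12.82
Node u (S = 172.7): V_u = e^(−0.0025)·[0.4635·0.0000 + 0.5365·0.0000] = 0.0000
Node d (S = 121.7): V_d = e^(−0.0025)·[0.4635·0.0000 + 0.5365·12.8202] = 6.8612
Node 0 (S = 145): V_0 = e^(−0.0025)·[0.4635·0.0000 + 0.5365·6.8612] = 3.6720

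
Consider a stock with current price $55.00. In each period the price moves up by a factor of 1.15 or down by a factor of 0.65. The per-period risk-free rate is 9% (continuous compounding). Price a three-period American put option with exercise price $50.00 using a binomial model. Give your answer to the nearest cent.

Risk-neutral probability p = (e^0.09 − 0.65)/(1.15 − 0.65) = 0.4442/0.5000 = 0.8883
Terminal stock prices: S_uuu = 83.65, S_uud = 47.28, S_udd = 26.72, S_ddd = 15.1
Terminal payoffs (K − S): max(-33.65, 0) = 0, max(2.721, 0) = 2.721, max(23.28, 0) = 23.28, max(34.9, 0) = 34.9
Node uu (S = 72.74): continuation = e^(−0.09)·[0.8883·0.0000 + 0.1117·2.7206] = 0.2776; exercise value = 0.0000 ≤ continuation, so V_uu = 0.2776
Node ud (S = 41.11): continuation = e^(−0.09)·[0.8883·2.7206 + 0.1117·23.2769] = 4.5841; exercise value = 8.8875 > continuation, so V_ud = 8.8875 (exercise)
Node dd (S = 23.24): continuation = e^(−0.09)·[0.8883·23.2769 + 0.1117·34.8956] = 22.4591; exercise value = 26.7625 > continuation, so V_dd = 26.7625 (exercise)
Node u (S = 63.25): continuation = e^(−0.09)·[0.8883·0.2776 + 0.1117·8.8875] = 1.1323; exercise value = 0.0000 ≤ continuation, so V_u = 1.1323
Node d (S = 35.75): continuation = e^(−0.09)·[0.8883·8.8875 + 0.1117·26.7625] = 9.9466; exercise value = 14.2500 > continuation, so V_d = 14.2500 (exercise)
Node 0 (S = 55): continuation = e^(−0.09)·[0.8883·1.1323 + 0.1117·14.2500] = 2.3734; exercise value = 0.0000 ≤ continuation, so V_0 = 2.3734

$2.37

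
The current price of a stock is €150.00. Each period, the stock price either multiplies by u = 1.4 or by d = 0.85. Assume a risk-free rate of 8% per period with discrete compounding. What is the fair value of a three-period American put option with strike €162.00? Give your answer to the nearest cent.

Risk-neutral probability p = (1 + 0.08 − 0.85)/(1.4 − 0.85) = 0.2300/0.5500 = 0.4182
Terminal stock prices: S_uuu = 411.6, S_uud = 249.9, S_udd = 151.7, S_ddd = 92.12
Terminal payoffs (K − S): max(-249.6, 0) = 0, max(-87.9, 0) = 0, max(10.28, 0) = 10.28, max(69.88, 0) = 69.88
Node uu (S = 294): continuation = 1/1.08·[0.4182·0.0000 + 0.5818·0.0000] = 0.0000; exercise value = 0.0000 ≤ continuation, so V_uu = 0.0000
Node ud (S = 178.5): continuation = 1/1.08·[0.4182·0.0000 + 0.5818·10.2750] = 5.5354; exercise value = 0.0000 ≤ continuation, so V_ud = 5.5354
Node dd (S = 108.4): continuation = 1/1.08·[0.4182·10.2750 + 0.5818·69.8813] = 41.6250; exercise value = 53.6250 > continuation, so V_dd = 53.6250 (exercise)
Node u (S = 210): continuation = 1/1.08·[0.4182·0.0000 + 0.5818·5.5354] = 2.9820; exercise value = 0.0000 ≤ continuation, so V_u = 2.9820
Node d (S = 127.5): continuation = 1/1.08·[0.4182·5.5354 + 0.5818·53.6250] = 31.0322; exercise value = 34.5000 > continuation, so V_d = 34.5000 (exercise)
Node 0 (S = 150): continuation = 1/1.08·[0.4182·2.9820 + 0.5818·34.5000] = 19.7405; exercise value = 12.0000 ≤ continuation, so V_0 = 19.7405

€19.74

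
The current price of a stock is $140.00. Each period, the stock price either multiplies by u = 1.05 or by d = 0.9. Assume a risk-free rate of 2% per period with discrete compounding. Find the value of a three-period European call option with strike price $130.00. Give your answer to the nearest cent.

Risk-neutral probability p = (1 + 0.02 − 0.9)/(1.05 − 0.9) = 0.1200/0.1500 = 0.8000
Terminal stock prices: S_uuu = 162.1, S_uud = 138.9, S_udd = 119.1, S_ddd = 102.1
Terminal payoffs (S − K): max(32.07, 0) = 32.07, max(8.915, 0) = 8.915, max(-10.93, 0) = 0, max(-27.94, 0) = 0
Node uu (S = 154.3): V_uu = 1/1.02·[0.8000·32.0675 + 0.2000·8.9150] = 26.8990
Node ud (S = 132.3): V_ud = 1/1.02·[0.8000·8.9150 + 0.2000·0.0000] = 6.9922
Node dd (S = 113.4): V_dd = 1/1.02·[0.8000·0.0000 + 0.2000·0.0000] = 0.0000
Node u (S = 147): V_u = 1/1.02·[0.8000·26.8990 + 0.2000·6.9922] = 22.4683
Node d (S = 126): V_d = 1/1.02·[0.8000·6.9922 + 0.2000·0.0000] = 5.4840
Node 0 (S = 140): V_0 = 1/1.02·[0.8000·22.4683 + 0.2000·5.4840] = 18.6975

$18.70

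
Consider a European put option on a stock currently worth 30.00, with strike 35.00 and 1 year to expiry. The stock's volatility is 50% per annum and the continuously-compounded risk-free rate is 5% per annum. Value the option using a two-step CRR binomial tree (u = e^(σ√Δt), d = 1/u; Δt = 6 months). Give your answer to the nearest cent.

CRR parameters: u = e^(σ√Δt) = e^(0.5·√0.5) = 1.4241, d = 1/u = 0.7022
Per-period rate: rΔt = 0.05·0.5 = 0.025, so R = e^0.025 = 1.0253
Risk-neutral probability p = (e^0.025 − 0.7022)/(1.4241 − 0.7022) = 0.3231/0.7219 = 0.4476
Terminal stock prices: S_uu = 60.84, S_ud = 30, S_dd = 14.79
Terminal payoffs (K − S): max(-25.84, 0) = 0, max(5, 0) = 5, max(20.21, 0) = 20.21
Node u (S = 42.72): V_u = e^(−0.025)·[0.4476·0.0000 + 0.5524·5.0000] = 2.6939
Node d (S = 21.07): V_d = e^(−0.025)·[0.4476·5.0000 + 0.5524·20.2079] = 13.0702
Node 0 (S = 30): V_0 = e^(−0.025)·[0.4476·2.6939 + 0.5524·13.0702] = 8.2179

8.22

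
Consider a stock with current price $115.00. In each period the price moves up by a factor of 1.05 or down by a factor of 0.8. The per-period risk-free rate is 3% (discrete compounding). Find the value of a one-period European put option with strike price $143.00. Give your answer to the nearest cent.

$23.83

Risk-neutral probability p = (1 + 0.03 − 0.8)/(1.05 − 0.8) = 0.2300/0.2500 = 0.9200
Terminal stock prices: S_u = 120.8, S_d = 92
Terminal payoffs (K − S): max(22.25, 0) = 22.25, max(51, 0) = 51
Node 0 (S = 115): V_0 = 1/1.03·[0.9200·22.2500 + 0.0800·51.0000] = 23.8350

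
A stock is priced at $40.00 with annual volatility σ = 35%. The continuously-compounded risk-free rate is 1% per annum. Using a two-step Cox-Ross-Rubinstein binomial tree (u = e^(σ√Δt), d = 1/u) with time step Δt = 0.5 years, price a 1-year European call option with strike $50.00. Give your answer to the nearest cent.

CRR parameters: u = e^(σ√Δt) = e^(0.35·√0.5) = 1.2808, d = 1/u = 0.7808
Per-period rate: rΔt = 0.01·0.5 = 0.005, so R = e^0.005 = 1.0050
Risk-neutral probability p = (e^0.005 − 0.7808)/(1.2808 − 0.7808) = 0.2243/0.5000 = 0.4485
Terminal stock prices: S_uu = 65.62, S_ud = 40, S_dd = 24.38
Terminal payoffs (S − K): max(15.62, 0) = 15.62, max(-10, 0) = 0, max(-25.62, 0) = 0
Node u (S = 51.23): V_u = e^(−0.005)·[0.4485·15.6183 + 0.5515·0.0000] = 6.9693
Node d (S = 31.23): V_d = e^(−0.005)·[0.4485·0.0000 + 0.5515·0.0000] = 0.0000
Node 0 (S = 40): V_0 = e^(−0.005)·[0.4485·6.9693 + 0.5515·0.0000] = 3.1099

$3.11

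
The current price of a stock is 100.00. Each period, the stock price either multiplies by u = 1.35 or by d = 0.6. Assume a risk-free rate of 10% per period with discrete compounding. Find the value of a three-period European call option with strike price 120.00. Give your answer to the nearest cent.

Risk-neutral probability p = (1 + 0.1 − 0.6)/(1.35 − 0.6) = 0.5000/0.7500 = 0.6667
Terminal stock prices: S_uuu = 246, S_uud = 109.4, S_udd = 48.6, S_ddd = 21.6
Terminal payoffs (S − K): max(126, 0) = 126, max(-10.65, 0) = 0, max(-71.4, 0) = 0, max(-98.4, 0) = 0
Node uu (S = 182.3): V_uu = 1/1.1·[0.6667·126.0375 + 0.3333·0.0000] = 76.3864
Node ud (S = 81): V_ud = 1/1.1·[0.6667·0.0000 + 0.3333·0.0000] = 0.0000
Node dd (S = 36): V_dd = 1/1.1·[0.6667·0.0000 + 0.3333·0.0000] = 0.0000
Node u (S = 135): V_u = 1/1.1·[0.6667·76.3864 + 0.3333·0.0000] = 46.2948
Node d (S = 60): V_d = 1/1.1·[0.6667·0.0000 + 0.3333·0.0000] = 0.0000
Node 0 (S = 100): V_0 = 1/1.1·[0.6667·46.2948 + 0.3333·0.0000] = 28.0574

28.06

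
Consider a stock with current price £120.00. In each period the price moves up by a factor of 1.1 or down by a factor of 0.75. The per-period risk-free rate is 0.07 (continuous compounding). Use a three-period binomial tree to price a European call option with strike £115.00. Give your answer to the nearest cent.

£28.36

Risk-neutral probability p = (e^0.07 − 0.75)/(1.1 − 0.75) = 0.3225/0.3500 = 0.9215
Terminal stock prices: S_uuu = 159.7, S_uud = 108.9, S_udd = 74.25, S_ddd = 50.62
Terminal payoffs (S − K): max(44.72, 0) = 44.72, max(-6.1, 0) = 0, max(-40.75, 0) = 0, max(-64.38, 0) = 0
Node uu (S = 145.2): V_uu = e^(−0.07)·[0.9215·44.7200 + 0.0785·0.0000] = 38.4215
Node ud (S = 99): V_ud = e^(−0.07)·[0.9215·0.0000 + 0.0785·0.0000] = 0.0000
Node dd (S = 67.5): V_dd = e^(−0.07)·[0.9215·0.0000 + 0.0785·0.0000] = 0.0000
Node u (S = 132): V_u = e^(−0.07)·[0.9215·38.4215 + 0.0785·0.0000] = 33.0100
Node d (S = 90): V_d = e^(−0.07)·[0.9215·0.0000 + 0.0785·0.0000] = 0.0000
Node 0 (S = 120): V_0 = e^(−0.07)·[0.9215·33.0100 + 0.0785·0.0000] = 28.3608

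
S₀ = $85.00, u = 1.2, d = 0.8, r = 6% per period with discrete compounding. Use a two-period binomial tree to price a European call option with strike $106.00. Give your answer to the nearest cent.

Risk-neutral probability p = (1 + 0.06 − 0.8)/(1.2 − 0.8) = 0.2600/0.4000 = 0.6500
Terminal stock prices: S_uu = 122.4, S_ud = 81.6, S_dd = 54.4
Terminal payoffs (S − K): max(16.4, 0) = 16.4, max(-24.4, 0) = 0, max(-51.6, 0) = 0
Node u (S = 102): V_u = 1/1.06·[0.6500·16.4000 + 0.3500·0.0000] = 10.0566
Node d (S = 68): V_d = 1/1.06·[0.6500·0.0000 + 0.3500·0.0000] = 0.0000
Node 0 (S = 85): V_0 = 1/1.06·[0.6500·10.0566 + 0.3500·0.0000] = 6.1668

$6.17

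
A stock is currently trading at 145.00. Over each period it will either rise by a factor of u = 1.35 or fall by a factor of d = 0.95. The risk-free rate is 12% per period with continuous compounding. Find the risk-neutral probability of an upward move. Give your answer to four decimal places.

Risk-neutral probability p = (e^0.12 − 0.95)/(1.35 − 0.95) = 0.1775/0.4000 = 0.4437

p = 0.4437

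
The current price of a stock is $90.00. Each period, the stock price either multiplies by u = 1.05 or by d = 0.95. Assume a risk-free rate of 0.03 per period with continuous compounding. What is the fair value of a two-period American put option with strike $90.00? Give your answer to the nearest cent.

$0.89

Risk-neutral probability p = (e^0.03 − 0.95)/(1.05 − 0.95) = 0.0805/0.1000 = 0.8045
Terminal stock prices: S_uu = 99.23, S_ud = 89.77, S_dd = 81.22
Terminal payoffs (K − S): max(-9.225, 0) = 0, max(0.225, 0) = 0.225, max(8.775, 0) = 8.775
Node u (S = 94.5): continuation = e^(−0.03)·[0.8045·0.0000 + 0.1955·0.2250] = 0.0427; exercise value = 0.0000 ≤ continuation, so V_u = 0.0427
Node d (S = 85.5): continuation = e^(−0.03)·[0.8045·0.2250 + 0.1955·8.7750] = 1.8401; exercise value = 4.5000 > continuation, so V_d = 4.5000 (exercise)
Node 0 (S = 90): continuation = e^(−0.03)·[0.8045·0.0427 + 0.1955·4.5000] = 0.8869; exercise value = 0.0000 ≤ continuation, so V_0 = 0.8869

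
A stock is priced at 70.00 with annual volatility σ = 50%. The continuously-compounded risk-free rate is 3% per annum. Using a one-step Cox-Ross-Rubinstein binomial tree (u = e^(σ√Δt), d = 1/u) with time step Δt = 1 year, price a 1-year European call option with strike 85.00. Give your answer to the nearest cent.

CRR parameters: u = e^(σ√Δt) = e^(0.5·√1) = 1.6487, d = 1/u = 0.6065
Per-period rate: rΔt = 0.03·1 = 0.03, so R = e^0.03 = 1.0305
Risk-neutral probability p = (e^0.03 − 0.6065)/(1.6487 − 0.6065) = 0.4239/1.0422 = 0.4068
Terminal stock prices: S_u = 115.4, S_d = 42.46
Terminal payoffs (S − K): max(30.41, 0) = 30.41, max(-42.54, 0) = 0
Node 0 (S = 70): V_0 = e^(−0.03)·[0.4068·30.4105 + 0.5932·0.0000] = 12.0043

12.00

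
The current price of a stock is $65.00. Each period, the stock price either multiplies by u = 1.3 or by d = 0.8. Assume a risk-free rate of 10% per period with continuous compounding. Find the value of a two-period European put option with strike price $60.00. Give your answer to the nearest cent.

$2.29

Risk-neutral probability p = (e^0.1 − 0.8)/(1.3 − 0.8) = 0.3052/0.5000 = 0.6103
Terminal stock prices: S_uu = 109.9, S_ud = 67.6, S_dd = 41.6
Terminal payoffs (K − S): max(-49.85, 0) = 0, max(-7.6, 0) = 0, max(18.4, 0) = 18.4
Node u (S = 84.5): V_u = e^(−0.1)·[0.6103·0.0000 + 0.3897·0.0000] = 0.0000
Node d (S = 52): V_d = e^(−0.1)·[0.6103·0.0000 + 0.3897·18.4000] = 6.4874
Node 0 (S = 65): V_0 = e^(−0.1)·[0.6103·0.0000 + 0.3897·6.4874] = 2.2873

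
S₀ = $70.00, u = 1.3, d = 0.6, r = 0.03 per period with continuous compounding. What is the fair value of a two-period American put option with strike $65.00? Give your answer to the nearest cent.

$10.91

Risk-neutral probability p = (e^0.03 − 0.6)/(1.3 − 0.6) = 0.4305/0.7000 = 0.6149
Terminal stock prices: S_uu = 118.3, S_ud = 54.6, S_dd = 25.2
Terminal payoffs (K − S): max(-53.3, 0) = 0, max(10.4, 0) = 10.4, max(39.8, 0) = 39.8
Node u (S = 91): continuation = e^(−0.03)·[0.6149·0.0000 + 0.3851·10.4000] = 3.8863; exercise value = 0.0000 ≤ continuation, so V_u = 3.8863
Node d (S = 42): continuation = e^(−0.03)·[0.6149·10.4000 + 0.3851·39.8000] = 21.0790; exercise value = 23.0000 > continuation, so V_d = 23.0000 (exercise)
Node 0 (S = 70): continuation = e^(−0.03)·[0.6149·3.8863 + 0.3851·23.0000] = 10.9139; exercise value = 0.0000 ≤ continuation, so V_0 = 10.9139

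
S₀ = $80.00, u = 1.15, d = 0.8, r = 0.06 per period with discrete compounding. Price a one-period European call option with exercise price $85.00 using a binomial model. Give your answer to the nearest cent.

$4.91

Risk-neutral probability p = (1 + 0.06 − 0.8)/(1.15 − 0.8) = 0.2600/0.3500 = 0.7429
Terminal stock prices: S_u = 92, S_d = 64
Terminal payoffs (S − K): max(7, 0) = 7, max(-21, 0) = 0
Node 0 (S = 80): V_0 = 1/1.06·[0.7429·7.0000 + 0.2571·0.0000] = 4.9057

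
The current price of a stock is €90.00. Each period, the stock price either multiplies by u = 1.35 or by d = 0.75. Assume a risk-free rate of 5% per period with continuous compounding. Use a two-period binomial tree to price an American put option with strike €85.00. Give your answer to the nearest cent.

Risk-neutral probability p = (e^0.05 − 0.75)/(1.35 − 0.75) = 0.3013/0.6000 = 0.5021
Terminal stock prices: S_uu = 164, S_ud = 91.13, S_dd = 50.62
Terminal payoffs (K − S): max(-79.03, 0) = 0, max(-6.125, 0) = 0, max(34.38, 0) = 34.38
Node u (S = 121.5): continuation = e^(−0.05)·[0.5021·0.0000 + 0.4979·0.0000] = 0.0000; exercise value = 0.0000 ≤ continuation, so V_u = 0.0000
Node d (S = 67.5): continuation = e^(−0.05)·[0.5021·0.0000 + 0.4979·34.3750] = 16.2800; exercise value = 17.5000 > continuation, so V_d = 17.5000 (exercise)
Node 0 (S = 90): continuation = e^(−0.05)·[0.5021·0.0000 + 0.4979·17.5000] = 8.2880; exercise value = 0.0000 ≤ continuation, so V_0 = 8.2880

€8.29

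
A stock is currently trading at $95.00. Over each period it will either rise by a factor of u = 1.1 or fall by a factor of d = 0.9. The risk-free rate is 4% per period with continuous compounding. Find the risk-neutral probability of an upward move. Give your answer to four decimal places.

p = 0.7041

Risk-neutral probability p = (e^0.04 − 0.9)/(1.1 − 0.9) = 0.1408/0.2000 = 0.7041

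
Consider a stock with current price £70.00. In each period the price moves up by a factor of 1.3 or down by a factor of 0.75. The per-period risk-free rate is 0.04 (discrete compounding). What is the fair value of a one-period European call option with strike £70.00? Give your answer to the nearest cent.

£10.65

Risk-neutral probability p = (1 + 0.04 − 0.75)/(1.3 − 0.75) = 0.2900/0.5500 = 0.5273
Terminal stock prices: S_u = 91, S_d = 52.5
Terminal payoffs (S − K): max(21, 0) = 21, max(-17.5, 0) = 0
Node 0 (S = 70): V_0 = 1/1.04·[0.5273·21.0000 + 0.4727·0.0000] = 10.6469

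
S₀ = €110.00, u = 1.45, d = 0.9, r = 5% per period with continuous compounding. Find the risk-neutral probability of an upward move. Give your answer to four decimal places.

p = 0.2750

Risk-neutral probability p = (e^0.05 − 0.9)/(1.45 − 0.9) = 0.1513/0.5500 = 0.2750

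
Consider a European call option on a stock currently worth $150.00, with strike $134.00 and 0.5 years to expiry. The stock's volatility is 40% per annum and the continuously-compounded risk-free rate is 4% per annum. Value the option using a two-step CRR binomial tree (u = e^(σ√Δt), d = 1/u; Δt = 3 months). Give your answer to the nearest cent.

CRR parameters: u = e^(σ√Δt) = e^(0.4·√0.25) = 1.2214, d = 1/u = 0.8187
Per-period rate: rΔt = 0.04·0.25 = 0.01, so R = e^0.01 = 1.0101
Risk-neutral probability p = (e^0.01 − 0.8187)/(1.2214 − 0.8187) = 0.1913/0.4027 = 0.4751
Terminal stock prices: S_uu = 223.8, S_ud = 150, S_dd = 100.5
Terminal payoffs (S − K): max(89.77, 0) = 89.77, max(16, 0) = 16, max(-33.45, 0) = 0
Node u (S = 183.2): V_u = e^(−0.01)·[0.4751·89.7737 + 0.5249·16.0000] = 50.5437
Node d (S = 122.8): V_d = e^(−0.01)·[0.4751·16.0000 + 0.5249·0.0000] = 7.5264
Node 0 (S = 150): V_0 = e^(−0.01)·[0.4751·50.5437 + 0.5249·7.5264] = 27.6867

$27.69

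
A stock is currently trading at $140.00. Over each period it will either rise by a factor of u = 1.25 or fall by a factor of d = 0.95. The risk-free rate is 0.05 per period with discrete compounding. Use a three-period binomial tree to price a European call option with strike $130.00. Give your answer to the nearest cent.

$30.25

Risk-neutral probability p = (1 + 0.05 − 0.95)/(1.25 − 0.95) = 0.1000/0.3000 = 0.3333
Terminal stock prices: S_uuu = 273.4, S_uud = 207.8, S_udd = 157.9, S_ddd = 120
Terminal payoffs (S − K): max(143.4, 0) = 143.4, max(77.81, 0) = 77.81, max(27.94, 0) = 27.94, max(-9.968, 0) = 0
Node uu (S = 218.8): V_uu = 1/1.05·[0.3333·143.4375 + 0.6667·77.8125] = 94.9405
Node ud (S = 166.2): V_ud = 1/1.05·[0.3333·77.8125 + 0.6667·27.9375] = 42.4405
Node dd (S = 126.3): V_dd = 1/1.05·[0.3333·27.9375 + 0.6667·0.0000] = 8.8690
Node u (S = 175): V_u = 1/1.05·[0.3333·94.9405 + 0.6667·42.4405] = 57.0862
Node d (S = 133): V_d = 1/1.05·[0.3333·42.4405 + 0.6667·8.8690] = 19.1043
Node 0 (S = 140): V_0 = 1/1.05·[0.3333·57.0862 + 0.6667·19.1043] = 30.2523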